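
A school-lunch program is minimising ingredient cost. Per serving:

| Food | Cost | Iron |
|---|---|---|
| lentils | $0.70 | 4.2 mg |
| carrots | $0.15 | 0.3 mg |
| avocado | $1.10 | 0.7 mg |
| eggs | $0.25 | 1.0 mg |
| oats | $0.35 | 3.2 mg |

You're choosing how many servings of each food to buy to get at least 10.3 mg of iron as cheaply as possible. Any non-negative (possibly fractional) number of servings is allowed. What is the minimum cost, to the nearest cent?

$1.13

Cost per mg of iron: oats $0.1094, lentils $0.1667, eggs $0.2500, carrots $0.5000, avocado $1.5714.
With no serving limits, use only oats: 10.3 mg / 3.2 mg = 3.219 servings × $0.35 = $1.13.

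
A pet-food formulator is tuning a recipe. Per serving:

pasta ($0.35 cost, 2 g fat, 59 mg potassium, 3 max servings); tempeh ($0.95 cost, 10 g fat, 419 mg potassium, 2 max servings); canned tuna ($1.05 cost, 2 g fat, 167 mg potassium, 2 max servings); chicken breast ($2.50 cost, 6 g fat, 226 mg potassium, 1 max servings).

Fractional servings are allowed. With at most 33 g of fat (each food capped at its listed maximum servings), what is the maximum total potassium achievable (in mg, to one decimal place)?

1486.5 mg

Potassium per g fat: canned tuna 83.5, tempeh 41.9, chicken breast 37.67, pasta 29.5.
Take 2 servings of canned tuna: uses 4 g fat, +334.0 mg potassium (running total 334.0 mg).
Take 2 servings of tempeh: uses 20 g fat, +838.0 mg potassium (running total 1172.0 mg).
Take 1 serving of chicken breast: uses 6 g fat, +226.0 mg potassium (running total 1398.0 mg).
Take 1.5 servings of pasta: uses 3 g fat, +88.5 mg potassium (running total 1486.5 mg).
Filling greedily by potassium-per-g fat is optimal for one linear limit, giving 1486.5 mg.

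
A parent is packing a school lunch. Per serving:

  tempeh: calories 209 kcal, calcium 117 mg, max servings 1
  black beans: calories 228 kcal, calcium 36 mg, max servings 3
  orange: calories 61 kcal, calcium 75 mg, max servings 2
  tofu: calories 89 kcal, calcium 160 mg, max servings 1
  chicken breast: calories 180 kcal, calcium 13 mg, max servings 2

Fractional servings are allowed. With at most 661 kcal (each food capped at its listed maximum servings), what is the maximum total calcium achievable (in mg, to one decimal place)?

Calcium per kcal: tofu 1.798, orange 1.23, tempeh 0.5598, black beans 0.1579, chicken breast 0.07222.
Take 1 serving of tofu: uses 89 kcal, +160.0 mg calcium (running total 160.0 mg).
Take 2 servings of orange: uses 122 kcal, +150.0 mg calcium (running total 310.0 mg).
Take 1 serving of tempeh: uses 209 kcal, +117.0 mg calcium (running total 427.0 mg).
Take 1.057 servings of black beans: uses 241 kcal, +38.1 mg calcium (running total 465.1 mg).
Filling greedily by calcium-per-kcal is optimal for one linear limit, giving 465.1 mg.

465.1 mg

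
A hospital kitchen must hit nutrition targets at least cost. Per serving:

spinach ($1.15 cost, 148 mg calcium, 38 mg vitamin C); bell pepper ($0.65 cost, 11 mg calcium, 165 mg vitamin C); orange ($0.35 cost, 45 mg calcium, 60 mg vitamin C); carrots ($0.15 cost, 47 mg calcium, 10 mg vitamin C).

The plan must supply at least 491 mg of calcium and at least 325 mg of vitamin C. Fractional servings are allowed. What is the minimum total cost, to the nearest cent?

$2.40

For a min-cost LP with two ≥-constraints, a basic feasible solution has at most two positive variables.
spinach only: max(491/148, 325/38) = 8.553 servings → $9.84.
bell pepper only: max(491/11, 325/165) = 44.64 servings → $29.01.
orange only: max(491/45, 325/60) = 10.91 servings → $3.82.
carrots only: max(491/47, 325/10) = 32.5 servings → $4.88.
spinach + bell pepper with both tight: 3.226 servings and 1.227 servings → $4.51.
spinach + orange with both tight: 2.069 servings and 4.106 servings → $3.82.
spinach + carrots: intersection lies outside the first quadrant.
bell pepper + orange with both targets exact would need a negative amount; discard.
bell pepper + carrots with both tight: 1.356 servings and 10.13 servings → $2.40.
orange + carrots with both tight: 4.373 servings and 6.259 servings → $2.47.
So the least-cost plan costs $2.40.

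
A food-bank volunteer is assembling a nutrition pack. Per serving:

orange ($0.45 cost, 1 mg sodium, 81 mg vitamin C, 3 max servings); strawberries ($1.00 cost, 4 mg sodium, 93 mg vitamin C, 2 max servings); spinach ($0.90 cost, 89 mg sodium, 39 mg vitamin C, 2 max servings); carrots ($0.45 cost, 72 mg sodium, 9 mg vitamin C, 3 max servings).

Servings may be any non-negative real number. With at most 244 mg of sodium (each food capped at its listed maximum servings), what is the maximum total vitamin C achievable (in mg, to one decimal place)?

Vitamin C per mg sodium: orange 81, strawberries 23.25, spinach 0.4382, carrots 0.125.
Take 3 servings of orange: uses 3 mg sodium, +243.0 mg vitamin C (running total 243.0 mg).
Take 2 servings of strawberries: uses 8 mg sodium, +186.0 mg vitamin C (running total 429.0 mg).
Take 2 servings of spinach: uses 178 mg sodium, +78.0 mg vitamin C (running total 507.0 mg).
Take 0.7639 servings of carrots: uses 55 mg sodium, +6.9 mg vitamin C (running total 513.9 mg).
Filling greedily by vitamin C-per-mg sodium is optimal for one linear limit, giving 513.9 mg.

513.9 mg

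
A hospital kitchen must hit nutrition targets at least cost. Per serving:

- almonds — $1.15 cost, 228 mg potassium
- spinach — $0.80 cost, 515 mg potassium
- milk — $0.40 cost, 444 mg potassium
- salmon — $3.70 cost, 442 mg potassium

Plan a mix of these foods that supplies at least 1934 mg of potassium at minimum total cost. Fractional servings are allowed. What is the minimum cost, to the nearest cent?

$1.74

Cost per mg of potassium: milk $0.0009, spinach $0.0016, almonds $0.0050, salmon $0.0084.
With no serving limits, use only milk: 1934 mg / 444 mg = 4.356 servings × $0.40 = $1.74.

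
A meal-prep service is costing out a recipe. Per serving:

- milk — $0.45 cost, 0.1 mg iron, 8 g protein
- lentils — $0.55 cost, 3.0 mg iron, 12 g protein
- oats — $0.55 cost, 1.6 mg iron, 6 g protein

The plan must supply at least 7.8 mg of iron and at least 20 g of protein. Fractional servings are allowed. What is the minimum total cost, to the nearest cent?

$1.43

An LP optimum is at a vertex; with two nutrient constraints at most two foods are used. Check each candidate.
milk only: max(7.8/0.1, 20/8) = 78 servings → $35.10.
lentils only: max(7.8/3.0, 20/12) = 2.6 servings → $1.43.
oats only: max(7.8/1.6, 20/6) = 4.875 servings → $2.68.
milk + lentils with both targets exact would need a negative amount; discard.
milk + oats: the both-tight solution has a negative serving — not a feasible corner.
lentils + oats with both targets exact would need a negative amount; discard.
Cheapest feasible corner: $1.43.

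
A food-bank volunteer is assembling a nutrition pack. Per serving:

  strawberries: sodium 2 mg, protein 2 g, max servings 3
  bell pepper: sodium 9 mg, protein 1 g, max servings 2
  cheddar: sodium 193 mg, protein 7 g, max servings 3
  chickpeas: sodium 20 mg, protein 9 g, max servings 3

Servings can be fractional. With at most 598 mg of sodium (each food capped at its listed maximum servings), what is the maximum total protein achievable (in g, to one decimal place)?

Protein per mg sodium: strawberries 1, chickpeas 0.45, bell pepper 0.1111, cheddar 0.03627.
Take 3 servings of strawberries: uses 6 mg sodium, +6.0 g protein (running total 6.0 g).
Take 3 servings of chickpeas: uses 60 mg sodium, +27.0 g protein (running total 33.0 g).
Take 2 servings of bell pepper: uses 18 mg sodium, +2.0 g protein (running total 35.0 g).
Take 2.663 servings of cheddar: uses 514 mg sodium, +18.6 g protein (running total 53.6 g).
Filling greedily by protein-per-mg sodium is optimal for one linear limit, giving 53.6 g.

53.6 g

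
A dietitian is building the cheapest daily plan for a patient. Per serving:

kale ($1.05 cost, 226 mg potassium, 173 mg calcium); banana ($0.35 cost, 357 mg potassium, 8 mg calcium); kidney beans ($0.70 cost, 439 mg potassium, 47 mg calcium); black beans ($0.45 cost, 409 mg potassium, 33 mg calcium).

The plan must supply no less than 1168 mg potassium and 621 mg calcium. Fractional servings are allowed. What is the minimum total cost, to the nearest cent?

Check every corner: each single food scaled to meet both minima, and each pair solved so both constraints bind.
kale only: max(1168/226, 621/173) = 5.168 servings → $5.43.
banana only: max(1168/357, 621/8) = 77.62 servings → $27.17.
kidney beans only: max(1168/439, 621/47) = 13.21 servings → $9.25.
black beans only: max(1168/409, 621/33) = 18.82 servings → $8.47.
kale + banana with both tight: 3.542 servings and 1.029 servings → $4.08.
kale + kidney beans with both tight: 3.333 servings and 0.9448 servings → $4.16.
kale + black beans with both tight: 3.404 servings and 0.975 servings → $4.01.
banana + kidney beans with both targets exact would need a negative amount; discard.
banana + black beans: intersection lies outside the first quadrant.
kidney beans + black beans with both targets exact would need a negative amount; discard.
Cheapest feasible corner: $4.01.

$4.01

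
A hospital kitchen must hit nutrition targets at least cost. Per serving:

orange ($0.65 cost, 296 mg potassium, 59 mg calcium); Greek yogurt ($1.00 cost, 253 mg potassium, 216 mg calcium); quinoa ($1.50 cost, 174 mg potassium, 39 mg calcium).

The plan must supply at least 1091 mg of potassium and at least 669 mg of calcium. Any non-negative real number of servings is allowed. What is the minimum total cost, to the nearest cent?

$3.61

An LP optimum is at a vertex; with two nutrient constraints at most two foods are used. Check each candidate.
orange only: max(1091/296, 669/59) = 11.34 servings → $7.37.
Greek yogurt only: max(1091/253, 669/216) = 4.312 servings → $4.31.
quinoa only: max(1091/174, 669/39) = 17.15 servings → $25.73.
orange + Greek yogurt with both tight: 1.355 servings and 2.727 servings → $3.61.
orange + quinoa: intersection lies outside the first quadrant.
Greek yogurt + quinoa with both tight: 2.665 servings and 2.396 servings → $6.26.
Cheapest feasible corner: $3.61.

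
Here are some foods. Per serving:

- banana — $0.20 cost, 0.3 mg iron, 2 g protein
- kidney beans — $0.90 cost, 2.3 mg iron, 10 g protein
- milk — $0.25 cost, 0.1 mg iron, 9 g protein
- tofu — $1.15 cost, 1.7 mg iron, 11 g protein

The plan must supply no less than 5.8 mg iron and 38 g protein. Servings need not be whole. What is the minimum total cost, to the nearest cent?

An LP optimum is at a vertex; with two nutrient constraints at most two foods are used. Check each candidate.
banana only: max(5.8/0.3, 38/2) = 19.33 servings → $3.87.
kidney beans only: max(5.8/2.3, 38/10) = 3.8 servings → $3.42.
milk only: max(5.8/0.1, 38/9) = 58 servings → $14.50.
tofu only: max(5.8/1.7, 38/11) = 3.455 servings → $3.97.
banana + kidney beans with both tight: 18.38 servings and 0.125 servings → $3.79.
banana + milk with both targets exact would need a negative amount; discard.
banana + tofu with both tight: 8 servings and 2 servings → $3.90.
kidney beans + milk with both tight: 2.457 servings and 1.492 servings → $2.58.
kidney beans + tofu: intersection lies outside the first quadrant.
milk + tofu with both tight: 0.05634 servings and 3.408 servings → $3.93.
The minimum over all feasible corners is $2.58.

$2.58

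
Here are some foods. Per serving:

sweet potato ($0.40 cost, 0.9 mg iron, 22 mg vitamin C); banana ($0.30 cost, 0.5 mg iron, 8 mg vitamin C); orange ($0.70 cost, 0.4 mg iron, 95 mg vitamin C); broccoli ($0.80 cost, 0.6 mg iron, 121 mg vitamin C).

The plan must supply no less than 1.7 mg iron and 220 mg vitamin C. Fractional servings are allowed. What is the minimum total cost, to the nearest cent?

Compare the cost at each extreme point of the feasible region.
sweet potato only: max(1.7/0.9, 220/22) = 10 servings → $4.00.
banana only: max(1.7/0.5, 220/8) = 27.5 servings → $8.25.
orange only: max(1.7/0.4, 220/95) = 4.25 servings → $2.98.
broccoli only: max(1.7/0.6, 220/121) = 2.833 servings → $2.27.
sweet potato + banana: the both-tight solution has a negative serving — not a feasible corner.
sweet potato + orange with both tight: 0.9583 servings and 2.094 servings → $1.85.
sweet potato + broccoli with both tight: 0.7701 servings and 1.678 servings → $1.65.
banana + orange with both tight: 1.659 servings and 2.176 servings → $2.02.
banana + broccoli with both tight: 1.323 servings and 1.731 servings → $1.78.
orange + broccoli with both targets exact would need a negative amount; discard.
So the least-cost plan costs $1.65.

$1.65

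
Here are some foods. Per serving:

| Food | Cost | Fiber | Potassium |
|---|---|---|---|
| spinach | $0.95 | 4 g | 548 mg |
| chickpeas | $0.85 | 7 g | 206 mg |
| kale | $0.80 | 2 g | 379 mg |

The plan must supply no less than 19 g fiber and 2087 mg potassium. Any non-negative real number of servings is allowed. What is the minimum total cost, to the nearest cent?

$3.96

At the optimum either one food covers both requirements or two foods hit both targets exactly; no other combination can be cheaper.
spinach only: max(19/4, 2087/548) = 4.75 servings → $4.51.
chickpeas only: max(19/7, 2087/206) = 10.13 servings → $8.61.
kale only: max(19/2, 2087/379) = 9.5 servings → $7.60.
spinach + chickpeas with both tight: 3.551 servings and 0.6853 servings → $3.96.
spinach + kale with both targets exact would need a negative amount; discard.
chickpeas + kale with both tight: 1.351 servings and 4.772 servings → $4.97.
The minimum over all feasible corners is $3.96.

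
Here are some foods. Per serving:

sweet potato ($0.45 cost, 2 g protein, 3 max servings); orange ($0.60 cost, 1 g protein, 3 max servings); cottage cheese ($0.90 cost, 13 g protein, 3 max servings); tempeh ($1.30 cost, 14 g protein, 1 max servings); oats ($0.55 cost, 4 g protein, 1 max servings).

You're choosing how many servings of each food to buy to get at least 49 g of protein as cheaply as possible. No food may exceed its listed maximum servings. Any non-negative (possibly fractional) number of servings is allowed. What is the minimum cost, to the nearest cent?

$3.63

Cost per g of protein: cottage cheese $0.0692, tempeh $0.0929, oats $0.1375, sweet potato $0.2250, orange $0.6000.
Take 3 servings of cottage cheese: +39.0 g protein for $2.70 (total $2.70, still need 10.0 g).
Take 0.7143 servings of tempeh: +10.0 g protein for $0.93 (total $3.63, still need 0.0 g).
Filling from the cheapest source first is optimal under one linear minimum: $3.63.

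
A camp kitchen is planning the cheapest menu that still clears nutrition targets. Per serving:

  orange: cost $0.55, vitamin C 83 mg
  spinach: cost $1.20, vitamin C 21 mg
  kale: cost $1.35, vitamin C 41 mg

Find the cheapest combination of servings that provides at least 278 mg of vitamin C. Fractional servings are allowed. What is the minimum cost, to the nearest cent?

Cost per mg of vitamin C: orange $0.0066, kale $0.0329, spinach $0.0571.
With no serving limits, use only orange: 278 mg / 83 mg = 3.349 servings × $0.55 = $1.84.

$1.84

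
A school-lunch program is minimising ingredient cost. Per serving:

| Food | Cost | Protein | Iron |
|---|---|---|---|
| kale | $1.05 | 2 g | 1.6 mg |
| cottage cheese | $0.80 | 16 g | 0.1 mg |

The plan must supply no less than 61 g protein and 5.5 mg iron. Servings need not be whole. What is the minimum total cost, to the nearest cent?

$6.11

An LP optimum is at a vertex; with two nutrient constraints at most two foods are used. Check each candidate.
kale only: max(61/2, 5.5/1.6) = 30.5 servings → $32.02.
cottage cheese only: max(61/16, 5.5/0.1) = 55 servings → $44.00.
kale + cottage cheese with both tight: 3.224 servings and 3.409 servings → $6.11.
So the least-cost plan costs $6.11.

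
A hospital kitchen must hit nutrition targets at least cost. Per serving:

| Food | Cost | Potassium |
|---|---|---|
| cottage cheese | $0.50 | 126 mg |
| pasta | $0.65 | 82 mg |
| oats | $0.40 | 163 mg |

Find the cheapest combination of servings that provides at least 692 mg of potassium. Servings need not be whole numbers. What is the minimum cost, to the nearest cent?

Cost per mg of potassium: oats $0.0025, cottage cheese $0.0040, pasta $0.0079.
With no serving limits, use only oats: 692 mg / 163 mg = 4.245 servings × $0.40 = $1.70.

$1.70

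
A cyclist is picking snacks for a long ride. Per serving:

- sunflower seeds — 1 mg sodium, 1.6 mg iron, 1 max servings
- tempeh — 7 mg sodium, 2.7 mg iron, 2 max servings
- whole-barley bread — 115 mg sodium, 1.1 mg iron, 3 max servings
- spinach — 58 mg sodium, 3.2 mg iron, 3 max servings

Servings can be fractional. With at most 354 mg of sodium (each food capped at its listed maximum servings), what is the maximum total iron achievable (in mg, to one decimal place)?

Iron per mg sodium: sunflower seeds 1.6, tempeh 0.3857, spinach 0.05517, whole-barley bread 0.009565.
Take 1 serving of sunflower seeds: uses 1 mg sodium, +1.6 mg iron (running total 1.6 mg).
Take 2 servings of tempeh: uses 14 mg sodium, +5.4 mg iron (running total 7.0 mg).
Take 3 servings of spinach: uses 174 mg sodium, +9.6 mg iron (running total 16.6 mg).
Take 1.435 servings of whole-barley bread: uses 165 mg sodium, +1.6 mg iron (running total 18.2 mg).
Filling greedily by iron-per-mg sodium is optimal for one linear limit, giving 18.2 mg.

18.2 mg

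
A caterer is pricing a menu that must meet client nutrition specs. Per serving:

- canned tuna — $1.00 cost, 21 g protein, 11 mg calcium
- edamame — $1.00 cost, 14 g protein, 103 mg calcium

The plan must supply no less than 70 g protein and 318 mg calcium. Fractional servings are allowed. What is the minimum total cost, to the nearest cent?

$4.31

Compare the cost at each extreme point of the feasible region.
canned tuna only: max(70/21, 318/11) = 28.91 servings → $28.91.
edamame only: max(70/14, 318/103) = 5 servings → $5.00.
canned tuna + edamame with both tight: 1.373 servings and 2.941 servings → $4.31.
So the least-cost plan costs $4.31.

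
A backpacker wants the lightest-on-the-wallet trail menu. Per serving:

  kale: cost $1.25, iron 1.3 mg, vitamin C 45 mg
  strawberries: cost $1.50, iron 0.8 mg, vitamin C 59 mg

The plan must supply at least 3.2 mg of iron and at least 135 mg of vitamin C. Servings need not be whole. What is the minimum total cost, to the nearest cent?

At the optimum either one food covers both requirements or two foods hit both targets exactly; no other combination can be cheaper.
kale only: max(3.2/1.3, 135/45) = 3 servings → $3.75.
strawberries only: max(3.2/0.8, 135/59) = 4 servings → $6.00.
kale + strawberries with both tight: 1.985 servings and 0.774 servings → $3.64.
Cheapest feasible corner: $3.64.

$3.64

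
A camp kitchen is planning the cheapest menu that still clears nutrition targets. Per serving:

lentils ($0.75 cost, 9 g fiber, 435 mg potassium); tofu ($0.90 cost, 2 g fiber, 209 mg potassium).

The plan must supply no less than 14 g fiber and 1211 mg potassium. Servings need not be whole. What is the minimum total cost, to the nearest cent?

$2.09

The cheapest plan sits at a corner of the feasible region — with two constraints it uses at most two foods.
lentils only: max(14/9, 1211/435) = 2.784 servings → $2.09.
tofu only: max(14/2, 1211/209) = 7 servings → $6.30.
lentils + tofu with both tight: 0.4985 servings and 4.757 servings → $4.65.
The minimum over all feasible corners is $2.09.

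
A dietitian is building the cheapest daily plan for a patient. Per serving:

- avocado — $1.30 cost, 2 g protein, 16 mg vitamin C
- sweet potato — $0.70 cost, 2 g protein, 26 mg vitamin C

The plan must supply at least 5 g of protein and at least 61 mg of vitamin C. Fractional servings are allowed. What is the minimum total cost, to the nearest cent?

$1.75

An LP optimum is at a vertex; with two nutrient constraints at most two foods are used. Check each candidate.
avocado only: max(5/2, 61/16) = 3.812 servings → $4.96.
sweet potato only: max(5/2, 61/26) = 2.5 servings → $1.75.
avocado + sweet potato with both tight: 0.4 servings and 2.1 servings → $1.99.
The minimum over all feasible corners is $1.75.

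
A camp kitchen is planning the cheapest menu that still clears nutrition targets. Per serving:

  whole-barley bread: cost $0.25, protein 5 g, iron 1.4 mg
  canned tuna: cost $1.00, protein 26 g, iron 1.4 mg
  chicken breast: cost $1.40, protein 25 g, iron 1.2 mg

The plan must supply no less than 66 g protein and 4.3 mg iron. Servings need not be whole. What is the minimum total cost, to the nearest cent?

$2.58

The cheapest plan sits at a corner of the feasible region — with two constraints it uses at most two foods.
whole-barley bread only: max(66/5, 4.3/1.4) = 13.2 servings → $3.30.
canned tuna only: max(66/26, 4.3/1.4) = 3.071 servings → $3.07.
chicken breast only: max(66/25, 4.3/1.2) = 3.583 servings → $5.02.
whole-barley bread + canned tuna with both tight: 0.6599 servings and 2.412 servings → $2.58.
whole-barley bread + chicken breast with both tight: 0.9759 servings and 2.445 servings → $3.67.
canned tuna + chicken breast: the both-tight solution has a negative serving — not a feasible corner.
Cheapest feasible corner: $2.58.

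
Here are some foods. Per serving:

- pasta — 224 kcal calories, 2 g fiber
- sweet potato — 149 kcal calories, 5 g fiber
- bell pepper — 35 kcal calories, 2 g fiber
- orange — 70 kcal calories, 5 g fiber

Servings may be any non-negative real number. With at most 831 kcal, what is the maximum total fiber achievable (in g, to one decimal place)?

59.4 g

Fiber per kcal: orange 0.07143, bell pepper 0.05714, sweet potato 0.03356, pasta 0.008929.
With no serving limits, spend the whole calories allowance on orange: 831 kcal / 70 kcal × 5 g = 59.4 g.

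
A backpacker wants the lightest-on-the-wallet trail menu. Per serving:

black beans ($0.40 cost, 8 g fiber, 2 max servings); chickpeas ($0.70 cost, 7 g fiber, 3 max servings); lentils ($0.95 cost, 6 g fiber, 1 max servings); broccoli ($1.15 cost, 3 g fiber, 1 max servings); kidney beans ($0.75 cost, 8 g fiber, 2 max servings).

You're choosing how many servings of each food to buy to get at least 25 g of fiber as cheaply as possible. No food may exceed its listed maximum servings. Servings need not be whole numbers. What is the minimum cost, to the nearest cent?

$1.64

Cost per g of fiber: black beans $0.0500, kidney beans $0.0938, chickpeas $0.1000, lentils $0.1583, broccoli $0.3833.
Take 2 servings of black beans: +16.0 g fiber for $0.80 (total $0.80, still need 9.0 g).
Take 1.125 servings of kidney beans: +9.0 g fiber for $0.84 (total $1.64, still need 0.0 g).
Filling from the cheapest source first is optimal under one linear minimum: $1.64.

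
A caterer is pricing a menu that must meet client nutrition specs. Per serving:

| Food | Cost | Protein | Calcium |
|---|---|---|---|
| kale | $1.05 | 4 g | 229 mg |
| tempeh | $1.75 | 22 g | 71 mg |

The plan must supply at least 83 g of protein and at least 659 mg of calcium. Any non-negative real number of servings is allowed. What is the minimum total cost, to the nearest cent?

$7.93

This is a tiny linear program; its minimum lies at a vertex of the feasible set. List the vertices and price them.
kale only: max(83/4, 659/229) = 20.75 servings → $21.79.
tempeh only: max(83/22, 659/71) = 9.282 servings → $16.24.
kale + tempeh with both tight: 1.81 servings and 3.444 servings → $7.93.
The minimum over all feasible corners is $7.93.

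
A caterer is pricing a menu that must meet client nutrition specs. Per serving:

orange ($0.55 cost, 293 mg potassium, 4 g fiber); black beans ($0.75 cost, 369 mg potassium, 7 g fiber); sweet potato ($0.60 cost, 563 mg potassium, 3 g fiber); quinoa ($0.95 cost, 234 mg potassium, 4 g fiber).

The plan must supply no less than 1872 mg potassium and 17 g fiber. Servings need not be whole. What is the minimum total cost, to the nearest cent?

$2.49

This is a tiny linear program; its minimum lies at a vertex of the feasible set. List the vertices and price them.
orange only: max(1872/293, 17/4) = 6.389 servings → $3.51.
black beans only: max(1872/369, 17/7) = 5.073 servings → $3.80.
sweet potato only: max(1872/563, 17/3) = 5.667 servings → $3.40.
quinoa only: max(1872/234, 17/4) = 8 servings → $7.60.
orange + black beans with both targets exact would need a negative amount; discard.
orange + sweet potato with both tight: 2.881 servings and 1.826 servings → $2.68.
orange + quinoa: the both-tight solution has a negative serving — not a feasible corner.
black beans + sweet potato with both tight: 1.396 servings and 2.41 servings → $2.49.
black beans + quinoa: intersection lies outside the first quadrant.
sweet potato + quinoa with both tight: 2.265 servings and 2.552 servings → $3.78.
The minimum over all feasible corners is $2.49.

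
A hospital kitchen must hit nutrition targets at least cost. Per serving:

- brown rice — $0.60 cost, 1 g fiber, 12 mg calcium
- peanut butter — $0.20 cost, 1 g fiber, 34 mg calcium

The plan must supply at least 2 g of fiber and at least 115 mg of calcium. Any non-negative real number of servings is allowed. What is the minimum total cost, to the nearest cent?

$0.68

This is a tiny linear program; its minimum lies at a vertex of the feasible set. List the vertices and price them.
brown rice only: max(2/1, 115/12) = 9.583 servings → $5.75.
peanut butter only: max(2/1, 115/34) = 3.382 servings → $0.68.
brown rice + peanut butter with both targets exact would need a negative amount; discard.
So the least-cost plan costs $0.68.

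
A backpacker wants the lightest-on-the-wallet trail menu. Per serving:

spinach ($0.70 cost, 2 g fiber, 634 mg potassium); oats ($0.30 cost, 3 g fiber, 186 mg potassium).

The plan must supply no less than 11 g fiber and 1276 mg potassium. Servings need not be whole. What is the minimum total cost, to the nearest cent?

This is a tiny linear program; its minimum lies at a vertex of the feasible set. List the vertices and price them.
spinach only: max(11/2, 1276/634) = 5.5 servings → $3.85.
oats only: max(11/3, 1276/186) = 6.86 servings → $2.06.
spinach + oats with both tight: 1.165 servings and 2.89 servings → $1.68.
The minimum over all feasible corners is $1.68.

$1.68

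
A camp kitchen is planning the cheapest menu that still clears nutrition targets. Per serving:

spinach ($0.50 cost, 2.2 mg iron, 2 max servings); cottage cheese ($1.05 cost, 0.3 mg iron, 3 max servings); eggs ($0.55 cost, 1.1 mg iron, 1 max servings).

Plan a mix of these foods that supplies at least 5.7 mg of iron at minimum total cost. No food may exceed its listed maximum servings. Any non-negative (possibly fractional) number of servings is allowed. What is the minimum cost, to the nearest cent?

$2.25

Cost per mg of iron: spinach $0.2273, eggs $0.5000, cottage cheese $3.5000.
Take 2 servings of spinach: +4.4 mg iron for $1.00 (total $1.00, still need 1.3 mg).
Take 1 serving of eggs: +1.1 mg iron for $0.55 (total $1.55, still need 0.2 mg).
Take 0.6667 servings of cottage cheese: +0.2 mg iron for $0.70 (total $2.25, still need 0.0 mg).
Greedy by cheapest-per-mg is optimal for a single linear constraint, so the minimum cost is $2.25.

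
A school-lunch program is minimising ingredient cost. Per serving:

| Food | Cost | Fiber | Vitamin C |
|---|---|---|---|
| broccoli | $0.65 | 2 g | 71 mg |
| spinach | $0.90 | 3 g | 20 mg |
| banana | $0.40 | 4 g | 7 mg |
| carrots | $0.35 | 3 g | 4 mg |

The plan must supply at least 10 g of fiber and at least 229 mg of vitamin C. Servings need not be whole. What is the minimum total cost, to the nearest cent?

$2.41

Minimising a linear cost over {fiber ≥ 10, vitamin C ≥ 229, servings ≥ 0} — the optimum is at a vertex, using one or two foods.
broccoli only: max(10/2, 229/71) = 5 servings → $3.25.
spinach only: max(10/3, 229/20) = 11.45 servings → $10.30.
banana only: max(10/4, 229/7) = 32.71 servings → $13.09.
carrots only: max(10/3, 229/4) = 57.25 servings → $20.04.
broccoli + spinach with both tight: 2.815 servings and 1.457 servings → $3.14.
broccoli + banana with both tight: 3.133 servings and 0.9333 servings → $2.41.
broccoli + carrots with both tight: 3.156 servings and 1.229 servings → $2.48.
spinach + banana with both targets exact would need a negative amount; discard.
spinach + carrots: intersection lies outside the first quadrant.
banana + carrots: intersection lies outside the first quadrant.
The minimum over all feasible corners is $2.41.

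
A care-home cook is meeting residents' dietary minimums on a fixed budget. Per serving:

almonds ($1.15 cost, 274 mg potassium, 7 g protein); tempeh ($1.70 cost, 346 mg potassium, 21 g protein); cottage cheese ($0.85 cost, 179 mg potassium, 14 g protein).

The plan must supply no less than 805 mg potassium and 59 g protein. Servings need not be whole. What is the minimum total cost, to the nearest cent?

This is a tiny linear program; its minimum lies at a vertex of the feasible set. List the vertices and price them.
almonds only: max(805/274, 59/7) = 8.429 servings → $9.69.
tempeh only: max(805/346, 59/21) = 2.81 servings → $4.78.
cottage cheese only: max(805/179, 59/14) = 4.497 servings → $3.82.
almonds + tempeh: the both-tight solution has a negative serving — not a feasible corner.
almonds + cottage cheese with both tight: 0.2745 servings and 4.077 servings → $3.78.
tempeh + cottage cheese with both tight: 0.6535 servings and 3.234 servings → $3.86.
The minimum over all feasible corners is $3.78.

$3.78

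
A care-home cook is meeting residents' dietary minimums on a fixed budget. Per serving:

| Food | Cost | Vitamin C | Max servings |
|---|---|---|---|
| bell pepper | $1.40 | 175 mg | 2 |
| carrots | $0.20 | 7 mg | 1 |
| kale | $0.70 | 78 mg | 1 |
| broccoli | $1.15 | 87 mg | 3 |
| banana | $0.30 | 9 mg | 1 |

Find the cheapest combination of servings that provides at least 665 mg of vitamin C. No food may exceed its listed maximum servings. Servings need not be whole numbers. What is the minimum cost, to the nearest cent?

Cost per mg of vitamin C: bell pepper $0.0080, kale $0.0090, broccoli $0.0132, carrots $0.0286, banana $0.0333.
Take 2 servings of bell pepper: +350.0 mg vitamin C for $2.80 (total $2.80, still need 315.0 mg).
Take 1 serving of kale: +78.0 mg vitamin C for $0.70 (total $3.50, still need 237.0 mg).
Take 2.724 servings of broccoli: +237.0 mg vitamin C for $3.13 (total $6.63, still need 0.0 mg).
Filling from the cheapest source first is optimal under one linear minimum: $6.63.

$6.63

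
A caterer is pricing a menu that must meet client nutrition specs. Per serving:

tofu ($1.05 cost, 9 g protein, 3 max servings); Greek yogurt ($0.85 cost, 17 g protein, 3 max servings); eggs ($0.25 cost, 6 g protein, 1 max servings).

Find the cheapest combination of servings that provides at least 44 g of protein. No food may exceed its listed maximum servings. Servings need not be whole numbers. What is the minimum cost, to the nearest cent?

$2.15

Cost per g of protein: eggs $0.0417, Greek yogurt $0.0500, tofu $0.1167.
Take 1 serving of eggs: +6.0 g protein for $0.25 (total $0.25, still need 38.0 g).
Take 2.235 servings of Greek yogurt: +38.0 g protein for $1.90 (total $2.15, still need 0.0 g).
Filling from the cheapest source first is optimal under one linear minimum: $2.15.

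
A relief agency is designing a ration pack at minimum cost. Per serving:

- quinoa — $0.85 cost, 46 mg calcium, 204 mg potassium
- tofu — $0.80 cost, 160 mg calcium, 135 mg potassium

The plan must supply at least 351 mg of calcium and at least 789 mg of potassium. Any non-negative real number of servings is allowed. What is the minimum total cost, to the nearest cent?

Minimising a linear cost over {calcium ≥ 351, potassium ≥ 789, servings ≥ 0} — the optimum is at a vertex, using one or two foods.
quinoa only: max(351/46, 789/204) = 7.63 servings → $6.49.
tofu only: max(351/160, 789/135) = 5.844 servings → $4.68.
quinoa + tofu with both tight: 2.984 servings and 1.336 servings → $3.60.
The minimum over all feasible corners is $3.60.

$3.60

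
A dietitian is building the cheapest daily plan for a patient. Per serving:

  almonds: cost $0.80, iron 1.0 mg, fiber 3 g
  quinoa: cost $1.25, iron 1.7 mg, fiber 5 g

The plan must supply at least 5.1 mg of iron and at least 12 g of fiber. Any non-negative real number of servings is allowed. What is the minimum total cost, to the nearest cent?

An LP optimum is at a vertex; with two nutrient constraints at most two foods are used. Check each candidate.
almonds only: max(5.1/1.0, 12/3) = 5.1 servings → $4.08.
quinoa only: max(5.1/1.7, 12/5) = 3 servings → $3.75.
almonds + quinoa: the both-tight solution has a negative serving — not a feasible corner.
So the least-cost plan costs $3.75.

$3.75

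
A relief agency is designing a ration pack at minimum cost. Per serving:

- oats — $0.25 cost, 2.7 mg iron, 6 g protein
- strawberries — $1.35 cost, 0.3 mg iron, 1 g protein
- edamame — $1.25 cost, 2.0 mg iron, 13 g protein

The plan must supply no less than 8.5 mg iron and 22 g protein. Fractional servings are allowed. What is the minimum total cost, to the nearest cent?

The cheapest plan sits at a corner of the feasible region — with two constraints it uses at most two foods.
oats only: max(8.5/2.7, 22/6) = 3.667 servings → $0.92.
strawberries only: max(8.5/0.3, 22/1) = 28.33 servings → $38.25.
edamame only: max(8.5/2.0, 22/13) = 4.25 servings → $5.31.
oats + strawberries with both tight: 2.111 servings and 9.333 servings → $13.13.
oats + edamame with both tight: 2.879 servings and 0.3636 servings → $1.17.
strawberries + edamame: intersection lies outside the first quadrant.
So the least-cost plan costs $0.92.

$0.92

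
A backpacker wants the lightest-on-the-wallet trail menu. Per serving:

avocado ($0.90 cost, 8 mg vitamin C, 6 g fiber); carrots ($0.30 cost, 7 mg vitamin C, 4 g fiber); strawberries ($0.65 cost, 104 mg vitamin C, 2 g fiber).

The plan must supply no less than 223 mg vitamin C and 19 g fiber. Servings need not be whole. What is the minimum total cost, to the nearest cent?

Minimising a linear cost over {vitamin C ≥ 223, fiber ≥ 19, servings ≥ 0} — the optimum is at a vertex, using one or two foods.
avocado only: max(223/8, 19/6) = 27.88 servings → $25.09.
carrots only: max(223/7, 19/4) = 31.86 servings → $9.56.
strawberries only: max(223/104, 19/2) = 9.5 servings → $6.17.
avocado + carrots with both targets exact would need a negative amount; discard.
avocado + strawberries with both tight: 2.516 servings and 1.951 servings → $3.53.
carrots + strawberries with both tight: 3.806 servings and 1.888 servings → $2.37.
The minimum over all feasible corners is $2.37.

$2.37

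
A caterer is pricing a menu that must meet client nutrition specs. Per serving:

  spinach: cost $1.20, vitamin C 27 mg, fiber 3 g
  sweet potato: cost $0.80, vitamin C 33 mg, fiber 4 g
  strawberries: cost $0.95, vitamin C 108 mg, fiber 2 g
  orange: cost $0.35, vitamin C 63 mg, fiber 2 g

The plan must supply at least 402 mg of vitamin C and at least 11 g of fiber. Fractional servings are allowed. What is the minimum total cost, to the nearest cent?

$2.23

An LP optimum is at a vertex; with two nutrient constraints at most two foods are used. Check each candidate.
spinach only: max(402/27, 11/3) = 14.89 servings → $17.87.
sweet potato only: max(402/33, 11/4) = 12.18 servings → $9.75.
strawberries only: max(402/108, 11/2) = 5.5 servings → $5.22.
orange only: max(402/63, 11/2) = 6.381 servings → $2.23.
spinach + sweet potato: the both-tight solution has a negative serving — not a feasible corner.
spinach + strawberries with both tight: 1.422 servings and 3.367 servings → $4.91.
spinach + orange: the both-tight solution has a negative serving — not a feasible corner.
sweet potato + strawberries with both tight: 1.049 servings and 3.402 servings → $4.07.
sweet potato + orange with both targets exact would need a negative amount; discard.
strawberries + orange with both tight: 1.233 servings and 4.267 servings → $2.67.
So the least-cost plan costs $2.23.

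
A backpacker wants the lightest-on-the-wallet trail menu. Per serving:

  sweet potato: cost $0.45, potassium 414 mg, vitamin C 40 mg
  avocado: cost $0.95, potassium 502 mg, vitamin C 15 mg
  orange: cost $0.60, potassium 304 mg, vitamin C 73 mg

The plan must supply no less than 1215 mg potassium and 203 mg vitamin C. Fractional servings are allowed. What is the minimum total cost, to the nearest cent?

$1.85

At the optimum either one food covers both requirements or two foods hit both targets exactly; no other combination can be cheaper.
sweet potato only: max(1215/414, 203/40) = 5.075 servings → $2.28.
avocado only: max(1215/502, 203/15) = 13.53 servings → $12.86.
orange only: max(1215/304, 203/73) = 3.997 servings → $2.40.
sweet potato + avocado: the both-tight solution has a negative serving — not a feasible corner.
sweet potato + orange with both tight: 1.494 servings and 1.962 servings → $1.85.
avocado + orange with both tight: 0.841 servings and 2.608 servings → $2.36.
The minimum over all feasible corners is $1.85.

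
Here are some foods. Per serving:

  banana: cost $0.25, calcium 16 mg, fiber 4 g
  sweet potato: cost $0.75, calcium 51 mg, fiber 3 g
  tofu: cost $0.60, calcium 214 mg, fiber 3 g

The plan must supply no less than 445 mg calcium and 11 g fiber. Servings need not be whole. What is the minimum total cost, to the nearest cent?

This is a tiny linear program; its minimum lies at a vertex of the feasible set. List the vertices and price them.
banana only: max(445/16, 11/4) = 27.81 servings → $6.95.
sweet potato only: max(445/51, 11/3) = 8.725 servings → $6.54.
tofu only: max(445/214, 11/3) = 3.667 servings → $2.20.
banana + sweet potato: intersection lies outside the first quadrant.
banana + tofu with both tight: 1.261 servings and 1.985 servings → $1.51.
sweet potato + tofu with both tight: 2.084 servings and 1.583 servings → $2.51.
Cheapest feasible corner: $1.51.

$1.51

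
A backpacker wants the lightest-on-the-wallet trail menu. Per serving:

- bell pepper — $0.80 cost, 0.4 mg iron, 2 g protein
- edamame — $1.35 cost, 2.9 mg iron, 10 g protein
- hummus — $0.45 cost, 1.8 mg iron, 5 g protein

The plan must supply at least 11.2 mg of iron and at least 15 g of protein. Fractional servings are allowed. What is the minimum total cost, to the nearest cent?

$2.80

At the optimum either one food covers both requirements or two foods hit both targets exactly; no other combination can be cheaper.
bell pepper only: max(11.2/0.4, 15/2) = 28 servings → $22.40.
edamame only: max(11.2/2.9, 15/10) = 3.862 servings → $5.21.
hummus only: max(11.2/1.8, 15/5) = 6.222 servings → $2.80.
bell pepper + edamame with both targets exact would need a negative amount; discard.
bell pepper + hummus: intersection lies outside the first quadrant.
edamame + hummus: intersection lies outside the first quadrant.
The minimum over all feasible corners is $2.80.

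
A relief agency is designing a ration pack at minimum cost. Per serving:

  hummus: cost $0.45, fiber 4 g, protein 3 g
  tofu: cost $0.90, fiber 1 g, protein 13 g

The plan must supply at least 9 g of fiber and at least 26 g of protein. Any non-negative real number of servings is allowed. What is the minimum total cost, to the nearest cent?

$2.25

Compare the cost at each extreme point of the feasible region.
hummus only: max(9/4, 26/3) = 8.667 servings → $3.90.
tofu only: max(9/1, 26/13) = 9 servings → $8.10.
hummus + tofu with both tight: 1.857 servings and 1.571 servings → $2.25.
The minimum over all feasible corners is $2.25.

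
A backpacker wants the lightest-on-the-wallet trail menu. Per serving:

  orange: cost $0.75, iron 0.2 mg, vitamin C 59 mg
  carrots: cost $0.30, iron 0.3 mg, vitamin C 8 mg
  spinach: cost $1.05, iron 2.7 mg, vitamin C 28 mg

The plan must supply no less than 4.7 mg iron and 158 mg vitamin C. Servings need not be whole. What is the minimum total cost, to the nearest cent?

A basic optimal solution has at most two foods positive. Try each food alone and each pair with both targets met exactly.
orange only: max(4.7/0.2, 158/59) = 23.5 servings → $17.62.
carrots only: max(4.7/0.3, 158/8) = 19.75 servings → $5.92.
spinach only: max(4.7/2.7, 158/28) = 5.643 servings → $5.92.
orange + carrots with both tight: 0.6087 servings and 15.26 servings → $5.03.
orange + spinach with both tight: 1.919 servings and 1.599 servings → $3.12.
carrots + spinach: intersection lies outside the first quadrant.
So the least-cost plan costs $3.12.

$3.12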